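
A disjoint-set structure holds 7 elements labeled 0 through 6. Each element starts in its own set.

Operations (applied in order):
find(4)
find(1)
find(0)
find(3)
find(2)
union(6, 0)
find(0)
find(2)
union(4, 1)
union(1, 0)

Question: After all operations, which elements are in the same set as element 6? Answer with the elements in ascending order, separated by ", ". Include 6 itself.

Step 1: find(4) -> no change; set of 4 is {4}
Step 2: find(1) -> no change; set of 1 is {1}
Step 3: find(0) -> no change; set of 0 is {0}
Step 4: find(3) -> no change; set of 3 is {3}
Step 5: find(2) -> no change; set of 2 is {2}
Step 6: union(6, 0) -> merged; set of 6 now {0, 6}
Step 7: find(0) -> no change; set of 0 is {0, 6}
Step 8: find(2) -> no change; set of 2 is {2}
Step 9: union(4, 1) -> merged; set of 4 now {1, 4}
Step 10: union(1, 0) -> merged; set of 1 now {0, 1, 4, 6}
Component of 6: {0, 1, 4, 6}

Answer: 0, 1, 4, 6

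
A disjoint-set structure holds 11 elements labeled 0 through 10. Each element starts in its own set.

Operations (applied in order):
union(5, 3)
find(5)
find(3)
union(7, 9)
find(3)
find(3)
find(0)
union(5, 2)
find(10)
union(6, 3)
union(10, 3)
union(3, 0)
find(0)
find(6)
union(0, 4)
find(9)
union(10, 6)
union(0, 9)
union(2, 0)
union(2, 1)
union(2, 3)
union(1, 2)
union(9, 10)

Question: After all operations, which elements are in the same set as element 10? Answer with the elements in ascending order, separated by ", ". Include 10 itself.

Step 1: union(5, 3) -> merged; set of 5 now {3, 5}
Step 2: find(5) -> no change; set of 5 is {3, 5}
Step 3: find(3) -> no change; set of 3 is {3, 5}
Step 4: union(7, 9) -> merged; set of 7 now {7, 9}
Step 5: find(3) -> no change; set of 3 is {3, 5}
Step 6: find(3) -> no change; set of 3 is {3, 5}
Step 7: find(0) -> no change; set of 0 is {0}
Step 8: union(5, 2) -> merged; set of 5 now {2, 3, 5}
Step 9: find(10) -> no change; set of 10 is {10}
Step 10: union(6, 3) -> merged; set of 6 now {2, 3, 5, 6}
Step 11: union(10, 3) -> merged; set of 10 now {2, 3, 5, 6, 10}
Step 12: union(3, 0) -> merged; set of 3 now {0, 2, 3, 5, 6, 10}
Step 13: find(0) -> no change; set of 0 is {0, 2, 3, 5, 6, 10}
Step 14: find(6) -> no change; set of 6 is {0, 2, 3, 5, 6, 10}
Step 15: union(0, 4) -> merged; set of 0 now {0, 2, 3, 4, 5, 6, 10}
Step 16: find(9) -> no change; set of 9 is {7, 9}
Step 17: union(10, 6) -> already same set; set of 10 now {0, 2, 3, 4, 5, 6, 10}
Step 18: union(0, 9) -> merged; set of 0 now {0, 2, 3, 4, 5, 6, 7, 9, 10}
Step 19: union(2, 0) -> already same set; set of 2 now {0, 2, 3, 4, 5, 6, 7, 9, 10}
Step 20: union(2, 1) -> merged; set of 2 now {0, 1, 2, 3, 4, 5, 6, 7, 9, 10}
Step 21: union(2, 3) -> already same set; set of 2 now {0, 1, 2, 3, 4, 5, 6, 7, 9, 10}
Step 22: union(1, 2) -> already same set; set of 1 now {0, 1, 2, 3, 4, 5, 6, 7, 9, 10}
Step 23: union(9, 10) -> already same set; set of 9 now {0, 1, 2, 3, 4, 5, 6, 7, 9, 10}
Component of 10: {0, 1, 2, 3, 4, 5, 6, 7, 9, 10}

Answer: 0, 1, 2, 3, 4, 5, 6, 7, 9, 10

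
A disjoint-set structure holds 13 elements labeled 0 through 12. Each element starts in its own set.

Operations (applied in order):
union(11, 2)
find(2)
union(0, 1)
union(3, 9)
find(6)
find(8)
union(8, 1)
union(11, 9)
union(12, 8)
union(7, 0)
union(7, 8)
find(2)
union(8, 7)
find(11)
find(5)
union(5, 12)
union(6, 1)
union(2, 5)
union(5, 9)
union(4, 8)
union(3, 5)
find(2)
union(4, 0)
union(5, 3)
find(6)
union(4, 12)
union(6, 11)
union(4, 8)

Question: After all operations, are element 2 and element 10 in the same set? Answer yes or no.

Step 1: union(11, 2) -> merged; set of 11 now {2, 11}
Step 2: find(2) -> no change; set of 2 is {2, 11}
Step 3: union(0, 1) -> merged; set of 0 now {0, 1}
Step 4: union(3, 9) -> merged; set of 3 now {3, 9}
Step 5: find(6) -> no change; set of 6 is {6}
Step 6: find(8) -> no change; set of 8 is {8}
Step 7: union(8, 1) -> merged; set of 8 now {0, 1, 8}
Step 8: union(11, 9) -> merged; set of 11 now {2, 3, 9, 11}
Step 9: union(12, 8) -> merged; set of 12 now {0, 1, 8, 12}
Step 10: union(7, 0) -> merged; set of 7 now {0, 1, 7, 8, 12}
Step 11: union(7, 8) -> already same set; set of 7 now {0, 1, 7, 8, 12}
Step 12: find(2) -> no change; set of 2 is {2, 3, 9, 11}
Step 13: union(8, 7) -> already same set; set of 8 now {0, 1, 7, 8, 12}
Step 14: find(11) -> no change; set of 11 is {2, 3, 9, 11}
Step 15: find(5) -> no change; set of 5 is {5}
Step 16: union(5, 12) -> merged; set of 5 now {0, 1, 5, 7, 8, 12}
Step 17: union(6, 1) -> merged; set of 6 now {0, 1, 5, 6, 7, 8, 12}
Step 18: union(2, 5) -> merged; set of 2 now {0, 1, 2, 3, 5, 6, 7, 8, 9, 11, 12}
Step 19: union(5, 9) -> already same set; set of 5 now {0, 1, 2, 3, 5, 6, 7, 8, 9, 11, 12}
Step 20: union(4, 8) -> merged; set of 4 now {0, 1, 2, 3, 4, 5, 6, 7, 8, 9, 11, 12}
Step 21: union(3, 5) -> already same set; set of 3 now {0, 1, 2, 3, 4, 5, 6, 7, 8, 9, 11, 12}
Step 22: find(2) -> no change; set of 2 is {0, 1, 2, 3, 4, 5, 6, 7, 8, 9, 11, 12}
Step 23: union(4, 0) -> already same set; set of 4 now {0, 1, 2, 3, 4, 5, 6, 7, 8, 9, 11, 12}
Step 24: union(5, 3) -> already same set; set of 5 now {0, 1, 2, 3, 4, 5, 6, 7, 8, 9, 11, 12}
Step 25: find(6) -> no change; set of 6 is {0, 1, 2, 3, 4, 5, 6, 7, 8, 9, 11, 12}
Step 26: union(4, 12) -> already same set; set of 4 now {0, 1, 2, 3, 4, 5, 6, 7, 8, 9, 11, 12}
Step 27: union(6, 11) -> already same set; set of 6 now {0, 1, 2, 3, 4, 5, 6, 7, 8, 9, 11, 12}
Step 28: union(4, 8) -> already same set; set of 4 now {0, 1, 2, 3, 4, 5, 6, 7, 8, 9, 11, 12}
Set of 2: {0, 1, 2, 3, 4, 5, 6, 7, 8, 9, 11, 12}; 10 is not a member.

Answer: no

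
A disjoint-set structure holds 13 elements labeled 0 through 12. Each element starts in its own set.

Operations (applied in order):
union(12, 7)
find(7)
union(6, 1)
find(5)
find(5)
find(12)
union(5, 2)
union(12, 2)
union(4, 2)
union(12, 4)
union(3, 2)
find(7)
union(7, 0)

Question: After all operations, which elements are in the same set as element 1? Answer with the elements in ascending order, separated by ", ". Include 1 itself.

Step 1: union(12, 7) -> merged; set of 12 now {7, 12}
Step 2: find(7) -> no change; set of 7 is {7, 12}
Step 3: union(6, 1) -> merged; set of 6 now {1, 6}
Step 4: find(5) -> no change; set of 5 is {5}
Step 5: find(5) -> no change; set of 5 is {5}
Step 6: find(12) -> no change; set of 12 is {7, 12}
Step 7: union(5, 2) -> merged; set of 5 now {2, 5}
Step 8: union(12, 2) -> merged; set of 12 now {2, 5, 7, 12}
Step 9: union(4, 2) -> merged; set of 4 now {2, 4, 5, 7, 12}
Step 10: union(12, 4) -> already same set; set of 12 now {2, 4, 5, 7, 12}
Step 11: union(3, 2) -> merged; set of 3 now {2, 3, 4, 5, 7, 12}
Step 12: find(7) -> no change; set of 7 is {2, 3, 4, 5, 7, 12}
Step 13: union(7, 0) -> merged; set of 7 now {0, 2, 3, 4, 5, 7, 12}
Component of 1: {1, 6}

Answer: 1, 6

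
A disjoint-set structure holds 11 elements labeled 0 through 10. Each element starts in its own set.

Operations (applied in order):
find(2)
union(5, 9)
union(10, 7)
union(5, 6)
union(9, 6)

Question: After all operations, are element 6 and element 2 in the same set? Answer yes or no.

Step 1: find(2) -> no change; set of 2 is {2}
Step 2: union(5, 9) -> merged; set of 5 now {5, 9}
Step 3: union(10, 7) -> merged; set of 10 now {7, 10}
Step 4: union(5, 6) -> merged; set of 5 now {5, 6, 9}
Step 5: union(9, 6) -> already same set; set of 9 now {5, 6, 9}
Set of 6: {5, 6, 9}; 2 is not a member.

Answer: no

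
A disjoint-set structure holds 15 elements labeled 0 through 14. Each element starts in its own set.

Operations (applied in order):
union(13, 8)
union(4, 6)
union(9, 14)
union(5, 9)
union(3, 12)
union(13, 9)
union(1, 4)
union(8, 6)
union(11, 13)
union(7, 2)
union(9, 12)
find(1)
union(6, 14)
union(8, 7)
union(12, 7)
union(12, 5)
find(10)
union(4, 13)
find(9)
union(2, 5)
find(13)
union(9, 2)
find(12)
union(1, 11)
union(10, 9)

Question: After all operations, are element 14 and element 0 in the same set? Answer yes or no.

Step 1: union(13, 8) -> merged; set of 13 now {8, 13}
Step 2: union(4, 6) -> merged; set of 4 now {4, 6}
Step 3: union(9, 14) -> merged; set of 9 now {9, 14}
Step 4: union(5, 9) -> merged; set of 5 now {5, 9, 14}
Step 5: union(3, 12) -> merged; set of 3 now {3, 12}
Step 6: union(13, 9) -> merged; set of 13 now {5, 8, 9, 13, 14}
Step 7: union(1, 4) -> merged; set of 1 now {1, 4, 6}
Step 8: union(8, 6) -> merged; set of 8 now {1, 4, 5, 6, 8, 9, 13, 14}
Step 9: union(11, 13) -> merged; set of 11 now {1, 4, 5, 6, 8, 9, 11, 13, 14}
Step 10: union(7, 2) -> merged; set of 7 now {2, 7}
Step 11: union(9, 12) -> merged; set of 9 now {1, 3, 4, 5, 6, 8, 9, 11, 12, 13, 14}
Step 12: find(1) -> no change; set of 1 is {1, 3, 4, 5, 6, 8, 9, 11, 12, 13, 14}
Step 13: union(6, 14) -> already same set; set of 6 now {1, 3, 4, 5, 6, 8, 9, 11, 12, 13, 14}
Step 14: union(8, 7) -> merged; set of 8 now {1, 2, 3, 4, 5, 6, 7, 8, 9, 11, 12, 13, 14}
Step 15: union(12, 7) -> already same set; set of 12 now {1, 2, 3, 4, 5, 6, 7, 8, 9, 11, 12, 13, 14}
Step 16: union(12, 5) -> already same set; set of 12 now {1, 2, 3, 4, 5, 6, 7, 8, 9, 11, 12, 13, 14}
Step 17: find(10) -> no change; set of 10 is {10}
Step 18: union(4, 13) -> already same set; set of 4 now {1, 2, 3, 4, 5, 6, 7, 8, 9, 11, 12, 13, 14}
Step 19: find(9) -> no change; set of 9 is {1, 2, 3, 4, 5, 6, 7, 8, 9, 11, 12, 13, 14}
Step 20: union(2, 5) -> already same set; set of 2 now {1, 2, 3, 4, 5, 6, 7, 8, 9, 11, 12, 13, 14}
Step 21: find(13) -> no change; set of 13 is {1, 2, 3, 4, 5, 6, 7, 8, 9, 11, 12, 13, 14}
Step 22: union(9, 2) -> already same set; set of 9 now {1, 2, 3, 4, 5, 6, 7, 8, 9, 11, 12, 13, 14}
Step 23: find(12) -> no change; set of 12 is {1, 2, 3, 4, 5, 6, 7, 8, 9, 11, 12, 13, 14}
Step 24: union(1, 11) -> already same set; set of 1 now {1, 2, 3, 4, 5, 6, 7, 8, 9, 11, 12, 13, 14}
Step 25: union(10, 9) -> merged; set of 10 now {1, 2, 3, 4, 5, 6, 7, 8, 9, 10, 11, 12, 13, 14}
Set of 14: {1, 2, 3, 4, 5, 6, 7, 8, 9, 10, 11, 12, 13, 14}; 0 is not a member.

Answer: no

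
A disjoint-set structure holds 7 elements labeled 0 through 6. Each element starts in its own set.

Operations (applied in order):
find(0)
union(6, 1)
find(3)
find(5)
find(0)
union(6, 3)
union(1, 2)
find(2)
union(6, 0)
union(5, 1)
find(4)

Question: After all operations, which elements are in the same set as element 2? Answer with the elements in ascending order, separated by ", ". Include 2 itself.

Answer: 0, 1, 2, 3, 5, 6

Derivation:
Step 1: find(0) -> no change; set of 0 is {0}
Step 2: union(6, 1) -> merged; set of 6 now {1, 6}
Step 3: find(3) -> no change; set of 3 is {3}
Step 4: find(5) -> no change; set of 5 is {5}
Step 5: find(0) -> no change; set of 0 is {0}
Step 6: union(6, 3) -> merged; set of 6 now {1, 3, 6}
Step 7: union(1, 2) -> merged; set of 1 now {1, 2, 3, 6}
Step 8: find(2) -> no change; set of 2 is {1, 2, 3, 6}
Step 9: union(6, 0) -> merged; set of 6 now {0, 1, 2, 3, 6}
Step 10: union(5, 1) -> merged; set of 5 now {0, 1, 2, 3, 5, 6}
Step 11: find(4) -> no change; set of 4 is {4}
Component of 2: {0, 1, 2, 3, 5, 6}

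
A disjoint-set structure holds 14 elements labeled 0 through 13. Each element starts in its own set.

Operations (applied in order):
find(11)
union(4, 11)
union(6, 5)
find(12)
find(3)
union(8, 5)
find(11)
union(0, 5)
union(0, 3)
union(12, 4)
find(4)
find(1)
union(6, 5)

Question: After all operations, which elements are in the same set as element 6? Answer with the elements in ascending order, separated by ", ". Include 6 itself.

Step 1: find(11) -> no change; set of 11 is {11}
Step 2: union(4, 11) -> merged; set of 4 now {4, 11}
Step 3: union(6, 5) -> merged; set of 6 now {5, 6}
Step 4: find(12) -> no change; set of 12 is {12}
Step 5: find(3) -> no change; set of 3 is {3}
Step 6: union(8, 5) -> merged; set of 8 now {5, 6, 8}
Step 7: find(11) -> no change; set of 11 is {4, 11}
Step 8: union(0, 5) -> merged; set of 0 now {0, 5, 6, 8}
Step 9: union(0, 3) -> merged; set of 0 now {0, 3, 5, 6, 8}
Step 10: union(12, 4) -> merged; set of 12 now {4, 11, 12}
Step 11: find(4) -> no change; set of 4 is {4, 11, 12}
Step 12: find(1) -> no change; set of 1 is {1}
Step 13: union(6, 5) -> already same set; set of 6 now {0, 3, 5, 6, 8}
Component of 6: {0, 3, 5, 6, 8}

Answer: 0, 3, 5, 6, 8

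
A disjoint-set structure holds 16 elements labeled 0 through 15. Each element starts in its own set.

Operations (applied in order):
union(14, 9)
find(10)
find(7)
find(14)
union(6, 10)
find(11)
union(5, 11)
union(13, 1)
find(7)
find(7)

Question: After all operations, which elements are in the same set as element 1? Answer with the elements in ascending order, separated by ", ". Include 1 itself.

Step 1: union(14, 9) -> merged; set of 14 now {9, 14}
Step 2: find(10) -> no change; set of 10 is {10}
Step 3: find(7) -> no change; set of 7 is {7}
Step 4: find(14) -> no change; set of 14 is {9, 14}
Step 5: union(6, 10) -> merged; set of 6 now {6, 10}
Step 6: find(11) -> no change; set of 11 is {11}
Step 7: union(5, 11) -> merged; set of 5 now {5, 11}
Step 8: union(13, 1) -> merged; set of 13 now {1, 13}
Step 9: find(7) -> no change; set of 7 is {7}
Step 10: find(7) -> no change; set of 7 is {7}
Component of 1: {1, 13}

Answer: 1, 13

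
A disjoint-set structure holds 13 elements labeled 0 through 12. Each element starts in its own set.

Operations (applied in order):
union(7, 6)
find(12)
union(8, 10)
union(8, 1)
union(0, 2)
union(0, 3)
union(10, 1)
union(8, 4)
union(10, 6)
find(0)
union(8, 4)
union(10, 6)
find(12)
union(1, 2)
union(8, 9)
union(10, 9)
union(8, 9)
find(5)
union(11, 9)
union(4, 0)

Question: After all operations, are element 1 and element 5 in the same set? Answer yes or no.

Answer: no

Derivation:
Step 1: union(7, 6) -> merged; set of 7 now {6, 7}
Step 2: find(12) -> no change; set of 12 is {12}
Step 3: union(8, 10) -> merged; set of 8 now {8, 10}
Step 4: union(8, 1) -> merged; set of 8 now {1, 8, 10}
Step 5: union(0, 2) -> merged; set of 0 now {0, 2}
Step 6: union(0, 3) -> merged; set of 0 now {0, 2, 3}
Step 7: union(10, 1) -> already same set; set of 10 now {1, 8, 10}
Step 8: union(8, 4) -> merged; set of 8 now {1, 4, 8, 10}
Step 9: union(10, 6) -> merged; set of 10 now {1, 4, 6, 7, 8, 10}
Step 10: find(0) -> no change; set of 0 is {0, 2, 3}
Step 11: union(8, 4) -> already same set; set of 8 now {1, 4, 6, 7, 8, 10}
Step 12: union(10, 6) -> already same set; set of 10 now {1, 4, 6, 7, 8, 10}
Step 13: find(12) -> no change; set of 12 is {12}
Step 14: union(1, 2) -> merged; set of 1 now {0, 1, 2, 3, 4, 6, 7, 8, 10}
Step 15: union(8, 9) -> merged; set of 8 now {0, 1, 2, 3, 4, 6, 7, 8, 9, 10}
Step 16: union(10, 9) -> already same set; set of 10 now {0, 1, 2, 3, 4, 6, 7, 8, 9, 10}
Step 17: union(8, 9) -> already same set; set of 8 now {0, 1, 2, 3, 4, 6, 7, 8, 9, 10}
Step 18: find(5) -> no change; set of 5 is {5}
Step 19: union(11, 9) -> merged; set of 11 now {0, 1, 2, 3, 4, 6, 7, 8, 9, 10, 11}
Step 20: union(4, 0) -> already same set; set of 4 now {0, 1, 2, 3, 4, 6, 7, 8, 9, 10, 11}
Set of 1: {0, 1, 2, 3, 4, 6, 7, 8, 9, 10, 11}; 5 is not a member.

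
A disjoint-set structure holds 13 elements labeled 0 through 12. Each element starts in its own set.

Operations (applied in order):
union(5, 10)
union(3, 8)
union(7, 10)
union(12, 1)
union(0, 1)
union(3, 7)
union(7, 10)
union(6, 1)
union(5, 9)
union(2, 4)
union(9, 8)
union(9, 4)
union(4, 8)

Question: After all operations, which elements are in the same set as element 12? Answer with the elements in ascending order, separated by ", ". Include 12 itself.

Step 1: union(5, 10) -> merged; set of 5 now {5, 10}
Step 2: union(3, 8) -> merged; set of 3 now {3, 8}
Step 3: union(7, 10) -> merged; set of 7 now {5, 7, 10}
Step 4: union(12, 1) -> merged; set of 12 now {1, 12}
Step 5: union(0, 1) -> merged; set of 0 now {0, 1, 12}
Step 6: union(3, 7) -> merged; set of 3 now {3, 5, 7, 8, 10}
Step 7: union(7, 10) -> already same set; set of 7 now {3, 5, 7, 8, 10}
Step 8: union(6, 1) -> merged; set of 6 now {0, 1, 6, 12}
Step 9: union(5, 9) -> merged; set of 5 now {3, 5, 7, 8, 9, 10}
Step 10: union(2, 4) -> merged; set of 2 now {2, 4}
Step 11: union(9, 8) -> already same set; set of 9 now {3, 5, 7, 8, 9, 10}
Step 12: union(9, 4) -> merged; set of 9 now {2, 3, 4, 5, 7, 8, 9, 10}
Step 13: union(4, 8) -> already same set; set of 4 now {2, 3, 4, 5, 7, 8, 9, 10}
Component of 12: {0, 1, 6, 12}

Answer: 0, 1, 6, 12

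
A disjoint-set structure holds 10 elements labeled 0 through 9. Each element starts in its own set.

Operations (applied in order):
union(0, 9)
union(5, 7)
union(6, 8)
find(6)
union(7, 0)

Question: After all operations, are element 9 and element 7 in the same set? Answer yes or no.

Step 1: union(0, 9) -> merged; set of 0 now {0, 9}
Step 2: union(5, 7) -> merged; set of 5 now {5, 7}
Step 3: union(6, 8) -> merged; set of 6 now {6, 8}
Step 4: find(6) -> no change; set of 6 is {6, 8}
Step 5: union(7, 0) -> merged; set of 7 now {0, 5, 7, 9}
Set of 9: {0, 5, 7, 9}; 7 is a member.

Answer: yes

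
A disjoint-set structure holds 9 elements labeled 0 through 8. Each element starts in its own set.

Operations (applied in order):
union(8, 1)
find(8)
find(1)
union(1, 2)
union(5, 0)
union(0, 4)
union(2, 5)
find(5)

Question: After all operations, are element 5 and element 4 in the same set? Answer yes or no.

Step 1: union(8, 1) -> merged; set of 8 now {1, 8}
Step 2: find(8) -> no change; set of 8 is {1, 8}
Step 3: find(1) -> no change; set of 1 is {1, 8}
Step 4: union(1, 2) -> merged; set of 1 now {1, 2, 8}
Step 5: union(5, 0) -> merged; set of 5 now {0, 5}
Step 6: union(0, 4) -> merged; set of 0 now {0, 4, 5}
Step 7: union(2, 5) -> merged; set of 2 now {0, 1, 2, 4, 5, 8}
Step 8: find(5) -> no change; set of 5 is {0, 1, 2, 4, 5, 8}
Set of 5: {0, 1, 2, 4, 5, 8}; 4 is a member.

Answer: yes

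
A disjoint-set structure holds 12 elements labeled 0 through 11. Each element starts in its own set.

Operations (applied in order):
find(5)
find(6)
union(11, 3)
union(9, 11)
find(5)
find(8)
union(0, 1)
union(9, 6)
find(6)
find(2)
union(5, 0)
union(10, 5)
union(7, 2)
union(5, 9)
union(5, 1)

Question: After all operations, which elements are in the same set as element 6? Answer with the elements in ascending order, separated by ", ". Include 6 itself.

Step 1: find(5) -> no change; set of 5 is {5}
Step 2: find(6) -> no change; set of 6 is {6}
Step 3: union(11, 3) -> merged; set of 11 now {3, 11}
Step 4: union(9, 11) -> merged; set of 9 now {3, 9, 11}
Step 5: find(5) -> no change; set of 5 is {5}
Step 6: find(8) -> no change; set of 8 is {8}
Step 7: union(0, 1) -> merged; set of 0 now {0, 1}
Step 8: union(9, 6) -> merged; set of 9 now {3, 6, 9, 11}
Step 9: find(6) -> no change; set of 6 is {3, 6, 9, 11}
Step 10: find(2) -> no change; set of 2 is {2}
Step 11: union(5, 0) -> merged; set of 5 now {0, 1, 5}
Step 12: union(10, 5) -> merged; set of 10 now {0, 1, 5, 10}
Step 13: union(7, 2) -> merged; set of 7 now {2, 7}
Step 14: union(5, 9) -> merged; set of 5 now {0, 1, 3, 5, 6, 9, 10, 11}
Step 15: union(5, 1) -> already same set; set of 5 now {0, 1, 3, 5, 6, 9, 10, 11}
Component of 6: {0, 1, 3, 5, 6, 9, 10, 11}

Answer: 0, 1, 3, 5, 6, 9, 10, 11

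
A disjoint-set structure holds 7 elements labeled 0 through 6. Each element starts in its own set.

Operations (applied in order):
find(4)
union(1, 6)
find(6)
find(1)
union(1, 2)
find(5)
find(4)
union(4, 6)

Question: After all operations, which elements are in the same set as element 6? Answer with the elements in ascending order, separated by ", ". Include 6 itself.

Answer: 1, 2, 4, 6

Derivation:
Step 1: find(4) -> no change; set of 4 is {4}
Step 2: union(1, 6) -> merged; set of 1 now {1, 6}
Step 3: find(6) -> no change; set of 6 is {1, 6}
Step 4: find(1) -> no change; set of 1 is {1, 6}
Step 5: union(1, 2) -> merged; set of 1 now {1, 2, 6}
Step 6: find(5) -> no change; set of 5 is {5}
Step 7: find(4) -> no change; set of 4 is {4}
Step 8: union(4, 6) -> merged; set of 4 now {1, 2, 4, 6}
Component of 6: {1, 2, 4, 6}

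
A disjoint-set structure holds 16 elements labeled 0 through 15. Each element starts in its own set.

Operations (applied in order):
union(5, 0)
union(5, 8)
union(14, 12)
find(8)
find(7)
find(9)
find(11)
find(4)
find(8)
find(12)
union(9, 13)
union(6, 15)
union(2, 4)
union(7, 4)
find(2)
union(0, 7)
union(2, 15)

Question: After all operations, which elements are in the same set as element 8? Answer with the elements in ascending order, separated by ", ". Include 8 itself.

Step 1: union(5, 0) -> merged; set of 5 now {0, 5}
Step 2: union(5, 8) -> merged; set of 5 now {0, 5, 8}
Step 3: union(14, 12) -> merged; set of 14 now {12, 14}
Step 4: find(8) -> no change; set of 8 is {0, 5, 8}
Step 5: find(7) -> no change; set of 7 is {7}
Step 6: find(9) -> no change; set of 9 is {9}
Step 7: find(11) -> no change; set of 11 is {11}
Step 8: find(4) -> no change; set of 4 is {4}
Step 9: find(8) -> no change; set of 8 is {0, 5, 8}
Step 10: find(12) -> no change; set of 12 is {12, 14}
Step 11: union(9, 13) -> merged; set of 9 now {9, 13}
Step 12: union(6, 15) -> merged; set of 6 now {6, 15}
Step 13: union(2, 4) -> merged; set of 2 now {2, 4}
Step 14: union(7, 4) -> merged; set of 7 now {2, 4, 7}
Step 15: find(2) -> no change; set of 2 is {2, 4, 7}
Step 16: union(0, 7) -> merged; set of 0 now {0, 2, 4, 5, 7, 8}
Step 17: union(2, 15) -> merged; set of 2 now {0, 2, 4, 5, 6, 7, 8, 15}
Component of 8: {0, 2, 4, 5, 6, 7, 8, 15}

Answer: 0, 2, 4, 5, 6, 7, 8, 15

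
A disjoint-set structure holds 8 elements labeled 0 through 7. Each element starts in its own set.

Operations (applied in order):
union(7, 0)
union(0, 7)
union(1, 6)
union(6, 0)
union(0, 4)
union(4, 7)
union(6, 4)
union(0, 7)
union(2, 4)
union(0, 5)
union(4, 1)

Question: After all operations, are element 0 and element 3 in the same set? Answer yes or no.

Answer: no

Derivation:
Step 1: union(7, 0) -> merged; set of 7 now {0, 7}
Step 2: union(0, 7) -> already same set; set of 0 now {0, 7}
Step 3: union(1, 6) -> merged; set of 1 now {1, 6}
Step 4: union(6, 0) -> merged; set of 6 now {0, 1, 6, 7}
Step 5: union(0, 4) -> merged; set of 0 now {0, 1, 4, 6, 7}
Step 6: union(4, 7) -> already same set; set of 4 now {0, 1, 4, 6, 7}
Step 7: union(6, 4) -> already same set; set of 6 now {0, 1, 4, 6, 7}
Step 8: union(0, 7) -> already same set; set of 0 now {0, 1, 4, 6, 7}
Step 9: union(2, 4) -> merged; set of 2 now {0, 1, 2, 4, 6, 7}
Step 10: union(0, 5) -> merged; set of 0 now {0, 1, 2, 4, 5, 6, 7}
Step 11: union(4, 1) -> already same set; set of 4 now {0, 1, 2, 4, 5, 6, 7}
Set of 0: {0, 1, 2, 4, 5, 6, 7}; 3 is not a member.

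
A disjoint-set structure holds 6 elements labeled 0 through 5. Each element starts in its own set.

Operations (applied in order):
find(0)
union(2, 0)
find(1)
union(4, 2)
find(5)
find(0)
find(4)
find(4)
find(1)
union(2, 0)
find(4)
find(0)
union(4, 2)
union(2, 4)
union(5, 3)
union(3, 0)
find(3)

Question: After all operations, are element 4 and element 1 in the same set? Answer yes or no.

Answer: no

Derivation:
Step 1: find(0) -> no change; set of 0 is {0}
Step 2: union(2, 0) -> merged; set of 2 now {0, 2}
Step 3: find(1) -> no change; set of 1 is {1}
Step 4: union(4, 2) -> merged; set of 4 now {0, 2, 4}
Step 5: find(5) -> no change; set of 5 is {5}
Step 6: find(0) -> no change; set of 0 is {0, 2, 4}
Step 7: find(4) -> no change; set of 4 is {0, 2, 4}
Step 8: find(4) -> no change; set of 4 is {0, 2, 4}
Step 9: find(1) -> no change; set of 1 is {1}
Step 10: union(2, 0) -> already same set; set of 2 now {0, 2, 4}
Step 11: find(4) -> no change; set of 4 is {0, 2, 4}
Step 12: find(0) -> no change; set of 0 is {0, 2, 4}
Step 13: union(4, 2) -> already same set; set of 4 now {0, 2, 4}
Step 14: union(2, 4) -> already same set; set of 2 now {0, 2, 4}
Step 15: union(5, 3) -> merged; set of 5 now {3, 5}
Step 16: union(3, 0) -> merged; set of 3 now {0, 2, 3, 4, 5}
Step 17: find(3) -> no change; set of 3 is {0, 2, 3, 4, 5}
Set of 4: {0, 2, 3, 4, 5}; 1 is not a member.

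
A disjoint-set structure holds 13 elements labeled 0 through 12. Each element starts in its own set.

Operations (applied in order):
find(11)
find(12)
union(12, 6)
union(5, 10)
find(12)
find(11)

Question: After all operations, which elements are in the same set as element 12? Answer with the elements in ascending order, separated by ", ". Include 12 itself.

Answer: 6, 12

Derivation:
Step 1: find(11) -> no change; set of 11 is {11}
Step 2: find(12) -> no change; set of 12 is {12}
Step 3: union(12, 6) -> merged; set of 12 now {6, 12}
Step 4: union(5, 10) -> merged; set of 5 now {5, 10}
Step 5: find(12) -> no change; set of 12 is {6, 12}
Step 6: find(11) -> no change; set of 11 is {11}
Component of 12: {6, 12}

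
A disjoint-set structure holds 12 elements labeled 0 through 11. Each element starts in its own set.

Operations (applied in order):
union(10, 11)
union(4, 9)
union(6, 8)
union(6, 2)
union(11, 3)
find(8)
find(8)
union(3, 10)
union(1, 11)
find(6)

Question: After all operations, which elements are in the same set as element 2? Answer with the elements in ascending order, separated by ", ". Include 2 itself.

Step 1: union(10, 11) -> merged; set of 10 now {10, 11}
Step 2: union(4, 9) -> merged; set of 4 now {4, 9}
Step 3: union(6, 8) -> merged; set of 6 now {6, 8}
Step 4: union(6, 2) -> merged; set of 6 now {2, 6, 8}
Step 5: union(11, 3) -> merged; set of 11 now {3, 10, 11}
Step 6: find(8) -> no change; set of 8 is {2, 6, 8}
Step 7: find(8) -> no change; set of 8 is {2, 6, 8}
Step 8: union(3, 10) -> already same set; set of 3 now {3, 10, 11}
Step 9: union(1, 11) -> merged; set of 1 now {1, 3, 10, 11}
Step 10: find(6) -> no change; set of 6 is {2, 6, 8}
Component of 2: {2, 6, 8}

Answer: 2, 6, 8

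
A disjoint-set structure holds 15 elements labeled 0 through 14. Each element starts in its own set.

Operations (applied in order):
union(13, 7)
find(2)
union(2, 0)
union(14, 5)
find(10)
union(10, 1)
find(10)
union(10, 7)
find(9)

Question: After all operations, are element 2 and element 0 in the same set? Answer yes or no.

Answer: yes

Derivation:
Step 1: union(13, 7) -> merged; set of 13 now {7, 13}
Step 2: find(2) -> no change; set of 2 is {2}
Step 3: union(2, 0) -> merged; set of 2 now {0, 2}
Step 4: union(14, 5) -> merged; set of 14 now {5, 14}
Step 5: find(10) -> no change; set of 10 is {10}
Step 6: union(10, 1) -> merged; set of 10 now {1, 10}
Step 7: find(10) -> no change; set of 10 is {1, 10}
Step 8: union(10, 7) -> merged; set of 10 now {1, 7, 10, 13}
Step 9: find(9) -> no change; set of 9 is {9}
Set of 2: {0, 2}; 0 is a member.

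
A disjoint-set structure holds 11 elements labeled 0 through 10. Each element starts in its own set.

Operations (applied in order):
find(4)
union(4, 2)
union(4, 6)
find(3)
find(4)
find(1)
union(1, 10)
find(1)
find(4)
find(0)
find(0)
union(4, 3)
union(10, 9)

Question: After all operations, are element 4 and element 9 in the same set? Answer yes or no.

Answer: no

Derivation:
Step 1: find(4) -> no change; set of 4 is {4}
Step 2: union(4, 2) -> merged; set of 4 now {2, 4}
Step 3: union(4, 6) -> merged; set of 4 now {2, 4, 6}
Step 4: find(3) -> no change; set of 3 is {3}
Step 5: find(4) -> no change; set of 4 is {2, 4, 6}
Step 6: find(1) -> no change; set of 1 is {1}
Step 7: union(1, 10) -> merged; set of 1 now {1, 10}
Step 8: find(1) -> no change; set of 1 is {1, 10}
Step 9: find(4) -> no change; set of 4 is {2, 4, 6}
Step 10: find(0) -> no change; set of 0 is {0}
Step 11: find(0) -> no change; set of 0 is {0}
Step 12: union(4, 3) -> merged; set of 4 now {2, 3, 4, 6}
Step 13: union(10, 9) -> merged; set of 10 now {1, 9, 10}
Set of 4: {2, 3, 4, 6}; 9 is not a member.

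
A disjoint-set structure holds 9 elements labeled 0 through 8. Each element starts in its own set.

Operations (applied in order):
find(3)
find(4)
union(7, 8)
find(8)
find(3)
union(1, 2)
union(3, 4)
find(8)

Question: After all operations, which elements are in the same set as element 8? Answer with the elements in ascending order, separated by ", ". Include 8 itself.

Step 1: find(3) -> no change; set of 3 is {3}
Step 2: find(4) -> no change; set of 4 is {4}
Step 3: union(7, 8) -> merged; set of 7 now {7, 8}
Step 4: find(8) -> no change; set of 8 is {7, 8}
Step 5: find(3) -> no change; set of 3 is {3}
Step 6: union(1, 2) -> merged; set of 1 now {1, 2}
Step 7: union(3, 4) -> merged; set of 3 now {3, 4}
Step 8: find(8) -> no change; set of 8 is {7, 8}
Component of 8: {7, 8}

Answer: 7, 8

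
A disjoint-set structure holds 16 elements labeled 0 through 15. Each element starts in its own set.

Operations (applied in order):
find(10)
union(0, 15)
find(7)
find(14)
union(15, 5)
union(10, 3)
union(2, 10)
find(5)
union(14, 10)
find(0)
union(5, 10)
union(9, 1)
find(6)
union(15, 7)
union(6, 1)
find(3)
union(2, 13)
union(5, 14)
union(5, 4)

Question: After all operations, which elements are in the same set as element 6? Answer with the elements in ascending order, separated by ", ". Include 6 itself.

Answer: 1, 6, 9

Derivation:
Step 1: find(10) -> no change; set of 10 is {10}
Step 2: union(0, 15) -> merged; set of 0 now {0, 15}
Step 3: find(7) -> no change; set of 7 is {7}
Step 4: find(14) -> no change; set of 14 is {14}
Step 5: union(15, 5) -> merged; set of 15 now {0, 5, 15}
Step 6: union(10, 3) -> merged; set of 10 now {3, 10}
Step 7: union(2, 10) -> merged; set of 2 now {2, 3, 10}
Step 8: find(5) -> no change; set of 5 is {0, 5, 15}
Step 9: union(14, 10) -> merged; set of 14 now {2, 3, 10, 14}
Step 10: find(0) -> no change; set of 0 is {0, 5, 15}
Step 11: union(5, 10) -> merged; set of 5 now {0, 2, 3, 5, 10, 14, 15}
Step 12: union(9, 1) -> merged; set of 9 now {1, 9}
Step 13: find(6) -> no change; set of 6 is {6}
Step 14: union(15, 7) -> merged; set of 15 now {0, 2, 3, 5, 7, 10, 14, 15}
Step 15: union(6, 1) -> merged; set of 6 now {1, 6, 9}
Step 16: find(3) -> no change; set of 3 is {0, 2, 3, 5, 7, 10, 14, 15}
Step 17: union(2, 13) -> merged; set of 2 now {0, 2, 3, 5, 7, 10, 13, 14, 15}
Step 18: union(5, 14) -> already same set; set of 5 now {0, 2, 3, 5, 7, 10, 13, 14, 15}
Step 19: union(5, 4) -> merged; set of 5 now {0, 2, 3, 4, 5, 7, 10, 13, 14, 15}
Component of 6: {1, 6, 9}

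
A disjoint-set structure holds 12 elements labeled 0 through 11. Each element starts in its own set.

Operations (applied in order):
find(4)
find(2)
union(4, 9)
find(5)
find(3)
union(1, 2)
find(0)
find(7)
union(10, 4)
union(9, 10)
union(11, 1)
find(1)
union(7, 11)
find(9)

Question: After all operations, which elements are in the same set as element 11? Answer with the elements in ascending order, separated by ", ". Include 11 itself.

Answer: 1, 2, 7, 11

Derivation:
Step 1: find(4) -> no change; set of 4 is {4}
Step 2: find(2) -> no change; set of 2 is {2}
Step 3: union(4, 9) -> merged; set of 4 now {4, 9}
Step 4: find(5) -> no change; set of 5 is {5}
Step 5: find(3) -> no change; set of 3 is {3}
Step 6: union(1, 2) -> merged; set of 1 now {1, 2}
Step 7: find(0) -> no change; set of 0 is {0}
Step 8: find(7) -> no change; set of 7 is {7}
Step 9: union(10, 4) -> merged; set of 10 now {4, 9, 10}
Step 10: union(9, 10) -> already same set; set of 9 now {4, 9, 10}
Step 11: union(11, 1) -> merged; set of 11 now {1, 2, 11}
Step 12: find(1) -> no change; set of 1 is {1, 2, 11}
Step 13: union(7, 11) -> merged; set of 7 now {1, 2, 7, 11}
Step 14: find(9) -> no change; set of 9 is {4, 9, 10}
Component of 11: {1, 2, 7, 11}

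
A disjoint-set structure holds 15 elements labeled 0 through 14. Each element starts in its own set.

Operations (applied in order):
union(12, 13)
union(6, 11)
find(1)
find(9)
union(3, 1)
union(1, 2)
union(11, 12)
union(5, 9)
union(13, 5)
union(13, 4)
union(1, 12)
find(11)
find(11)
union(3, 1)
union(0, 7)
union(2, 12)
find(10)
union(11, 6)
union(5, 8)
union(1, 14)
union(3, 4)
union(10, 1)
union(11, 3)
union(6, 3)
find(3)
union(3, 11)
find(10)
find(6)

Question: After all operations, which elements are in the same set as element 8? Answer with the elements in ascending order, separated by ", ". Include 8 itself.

Step 1: union(12, 13) -> merged; set of 12 now {12, 13}
Step 2: union(6, 11) -> merged; set of 6 now {6, 11}
Step 3: find(1) -> no change; set of 1 is {1}
Step 4: find(9) -> no change; set of 9 is {9}
Step 5: union(3, 1) -> merged; set of 3 now {1, 3}
Step 6: union(1, 2) -> merged; set of 1 now {1, 2, 3}
Step 7: union(11, 12) -> merged; set of 11 now {6, 11, 12, 13}
Step 8: union(5, 9) -> merged; set of 5 now {5, 9}
Step 9: union(13, 5) -> merged; set of 13 now {5, 6, 9, 11, 12, 13}
Step 10: union(13, 4) -> merged; set of 13 now {4, 5, 6, 9, 11, 12, 13}
Step 11: union(1, 12) -> merged; set of 1 now {1, 2, 3, 4, 5, 6, 9, 11, 12, 13}
Step 12: find(11) -> no change; set of 11 is {1, 2, 3, 4, 5, 6, 9, 11, 12, 13}
Step 13: find(11) -> no change; set of 11 is {1, 2, 3, 4, 5, 6, 9, 11, 12, 13}
Step 14: union(3, 1) -> already same set; set of 3 now {1, 2, 3, 4, 5, 6, 9, 11, 12, 13}
Step 15: union(0, 7) -> merged; set of 0 now {0, 7}
Step 16: union(2, 12) -> already same set; set of 2 now {1, 2, 3, 4, 5, 6, 9, 11, 12, 13}
Step 17: find(10) -> no change; set of 10 is {10}
Step 18: union(11, 6) -> already same set; set of 11 now {1, 2, 3, 4, 5, 6, 9, 11, 12, 13}
Step 19: union(5, 8) -> merged; set of 5 now {1, 2, 3, 4, 5, 6, 8, 9, 11, 12, 13}
Step 20: union(1, 14) -> merged; set of 1 now {1, 2, 3, 4, 5, 6, 8, 9, 11, 12, 13, 14}
Step 21: union(3, 4) -> already same set; set of 3 now {1, 2, 3, 4, 5, 6, 8, 9, 11, 12, 13, 14}
Step 22: union(10, 1) -> merged; set of 10 now {1, 2, 3, 4, 5, 6, 8, 9, 10, 11, 12, 13, 14}
Step 23: union(11, 3) -> already same set; set of 11 now {1, 2, 3, 4, 5, 6, 8, 9, 10, 11, 12, 13, 14}
Step 24: union(6, 3) -> already same set; set of 6 now {1, 2, 3, 4, 5, 6, 8, 9, 10, 11, 12, 13, 14}
Step 25: find(3) -> no change; set of 3 is {1, 2, 3, 4, 5, 6, 8, 9, 10, 11, 12, 13, 14}
Step 26: union(3, 11) -> already same set; set of 3 now {1, 2, 3, 4, 5, 6, 8, 9, 10, 11, 12, 13, 14}
Step 27: find(10) -> no change; set of 10 is {1, 2, 3, 4, 5, 6, 8, 9, 10, 11, 12, 13, 14}
Step 28: find(6) -> no change; set of 6 is {1, 2, 3, 4, 5, 6, 8, 9, 10, 11, 12, 13, 14}
Component of 8: {1, 2, 3, 4, 5, 6, 8, 9, 10, 11, 12, 13, 14}

Answer: 1, 2, 3, 4, 5, 6, 8, 9, 10, 11, 12, 13, 14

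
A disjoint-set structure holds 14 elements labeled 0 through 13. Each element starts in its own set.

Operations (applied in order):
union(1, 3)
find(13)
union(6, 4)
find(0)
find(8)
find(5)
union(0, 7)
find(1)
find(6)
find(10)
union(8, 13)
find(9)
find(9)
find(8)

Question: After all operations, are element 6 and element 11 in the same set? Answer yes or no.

Step 1: union(1, 3) -> merged; set of 1 now {1, 3}
Step 2: find(13) -> no change; set of 13 is {13}
Step 3: union(6, 4) -> merged; set of 6 now {4, 6}
Step 4: find(0) -> no change; set of 0 is {0}
Step 5: find(8) -> no change; set of 8 is {8}
Step 6: find(5) -> no change; set of 5 is {5}
Step 7: union(0, 7) -> merged; set of 0 now {0, 7}
Step 8: find(1) -> no change; set of 1 is {1, 3}
Step 9: find(6) -> no change; set of 6 is {4, 6}
Step 10: find(10) -> no change; set of 10 is {10}
Step 11: union(8, 13) -> merged; set of 8 now {8, 13}
Step 12: find(9) -> no change; set of 9 is {9}
Step 13: find(9) -> no change; set of 9 is {9}
Step 14: find(8) -> no change; set of 8 is {8, 13}
Set of 6: {4, 6}; 11 is not a member.

Answer: no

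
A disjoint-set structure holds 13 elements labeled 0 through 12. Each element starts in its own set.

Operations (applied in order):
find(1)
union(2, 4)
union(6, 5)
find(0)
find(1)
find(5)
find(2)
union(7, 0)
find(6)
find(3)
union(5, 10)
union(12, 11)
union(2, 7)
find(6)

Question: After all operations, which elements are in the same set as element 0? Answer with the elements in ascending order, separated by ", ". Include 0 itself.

Answer: 0, 2, 4, 7

Derivation:
Step 1: find(1) -> no change; set of 1 is {1}
Step 2: union(2, 4) -> merged; set of 2 now {2, 4}
Step 3: union(6, 5) -> merged; set of 6 now {5, 6}
Step 4: find(0) -> no change; set of 0 is {0}
Step 5: find(1) -> no change; set of 1 is {1}
Step 6: find(5) -> no change; set of 5 is {5, 6}
Step 7: find(2) -> no change; set of 2 is {2, 4}
Step 8: union(7, 0) -> merged; set of 7 now {0, 7}
Step 9: find(6) -> no change; set of 6 is {5, 6}
Step 10: find(3) -> no change; set of 3 is {3}
Step 11: union(5, 10) -> merged; set of 5 now {5, 6, 10}
Step 12: union(12, 11) -> merged; set of 12 now {11, 12}
Step 13: union(2, 7) -> merged; set of 2 now {0, 2, 4, 7}
Step 14: find(6) -> no change; set of 6 is {5, 6, 10}
Component of 0: {0, 2, 4, 7}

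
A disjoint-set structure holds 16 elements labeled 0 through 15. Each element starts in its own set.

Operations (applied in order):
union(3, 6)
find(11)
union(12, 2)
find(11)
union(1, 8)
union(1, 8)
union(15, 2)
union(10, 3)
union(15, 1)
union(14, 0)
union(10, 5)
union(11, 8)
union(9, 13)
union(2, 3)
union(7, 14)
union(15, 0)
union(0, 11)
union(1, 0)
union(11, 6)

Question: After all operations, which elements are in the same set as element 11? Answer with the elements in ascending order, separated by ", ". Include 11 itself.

Step 1: union(3, 6) -> merged; set of 3 now {3, 6}
Step 2: find(11) -> no change; set of 11 is {11}
Step 3: union(12, 2) -> merged; set of 12 now {2, 12}
Step 4: find(11) -> no change; set of 11 is {11}
Step 5: union(1, 8) -> merged; set of 1 now {1, 8}
Step 6: union(1, 8) -> already same set; set of 1 now {1, 8}
Step 7: union(15, 2) -> merged; set of 15 now {2, 12, 15}
Step 8: union(10, 3) -> merged; set of 10 now {3, 6, 10}
Step 9: union(15, 1) -> merged; set of 15 now {1, 2, 8, 12, 15}
Step 10: union(14, 0) -> merged; set of 14 now {0, 14}
Step 11: union(10, 5) -> merged; set of 10 now {3, 5, 6, 10}
Step 12: union(11, 8) -> merged; set of 11 now {1, 2, 8, 11, 12, 15}
Step 13: union(9, 13) -> merged; set of 9 now {9, 13}
Step 14: union(2, 3) -> merged; set of 2 now {1, 2, 3, 5, 6, 8, 10, 11, 12, 15}
Step 15: union(7, 14) -> merged; set of 7 now {0, 7, 14}
Step 16: union(15, 0) -> merged; set of 15 now {0, 1, 2, 3, 5, 6, 7, 8, 10, 11, 12, 14, 15}
Step 17: union(0, 11) -> already same set; set of 0 now {0, 1, 2, 3, 5, 6, 7, 8, 10, 11, 12, 14, 15}
Step 18: union(1, 0) -> already same set; set of 1 now {0, 1, 2, 3, 5, 6, 7, 8, 10, 11, 12, 14, 15}
Step 19: union(11, 6) -> already same set; set of 11 now {0, 1, 2, 3, 5, 6, 7, 8, 10, 11, 12, 14, 15}
Component of 11: {0, 1, 2, 3, 5, 6, 7, 8, 10, 11, 12, 14, 15}

Answer: 0, 1, 2, 3, 5, 6, 7, 8, 10, 11, 12, 14, 15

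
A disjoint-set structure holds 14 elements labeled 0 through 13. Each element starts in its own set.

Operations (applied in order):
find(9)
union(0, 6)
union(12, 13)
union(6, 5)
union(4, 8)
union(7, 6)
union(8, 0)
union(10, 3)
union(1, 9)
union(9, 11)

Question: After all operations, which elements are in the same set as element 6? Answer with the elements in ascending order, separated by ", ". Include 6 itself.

Answer: 0, 4, 5, 6, 7, 8

Derivation:
Step 1: find(9) -> no change; set of 9 is {9}
Step 2: union(0, 6) -> merged; set of 0 now {0, 6}
Step 3: union(12, 13) -> merged; set of 12 now {12, 13}
Step 4: union(6, 5) -> merged; set of 6 now {0, 5, 6}
Step 5: union(4, 8) -> merged; set of 4 now {4, 8}
Step 6: union(7, 6) -> merged; set of 7 now {0, 5, 6, 7}
Step 7: union(8, 0) -> merged; set of 8 now {0, 4, 5, 6, 7, 8}
Step 8: union(10, 3) -> merged; set of 10 now {3, 10}
Step 9: union(1, 9) -> merged; set of 1 now {1, 9}
Step 10: union(9, 11) -> merged; set of 9 now {1, 9, 11}
Component of 6: {0, 4, 5, 6, 7, 8}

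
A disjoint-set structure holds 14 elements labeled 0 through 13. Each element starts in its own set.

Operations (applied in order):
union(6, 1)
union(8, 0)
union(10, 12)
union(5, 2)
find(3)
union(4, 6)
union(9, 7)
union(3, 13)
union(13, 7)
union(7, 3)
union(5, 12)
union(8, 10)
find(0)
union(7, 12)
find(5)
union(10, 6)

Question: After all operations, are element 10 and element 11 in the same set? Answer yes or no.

Step 1: union(6, 1) -> merged; set of 6 now {1, 6}
Step 2: union(8, 0) -> merged; set of 8 now {0, 8}
Step 3: union(10, 12) -> merged; set of 10 now {10, 12}
Step 4: union(5, 2) -> merged; set of 5 now {2, 5}
Step 5: find(3) -> no change; set of 3 is {3}
Step 6: union(4, 6) -> merged; set of 4 now {1, 4, 6}
Step 7: union(9, 7) -> merged; set of 9 now {7, 9}
Step 8: union(3, 13) -> merged; set of 3 now {3, 13}
Step 9: union(13, 7) -> merged; set of 13 now {3, 7, 9, 13}
Step 10: union(7, 3) -> already same set; set of 7 now {3, 7, 9, 13}
Step 11: union(5, 12) -> merged; set of 5 now {2, 5, 10, 12}
Step 12: union(8, 10) -> merged; set of 8 now {0, 2, 5, 8, 10, 12}
Step 13: find(0) -> no change; set of 0 is {0, 2, 5, 8, 10, 12}
Step 14: union(7, 12) -> merged; set of 7 now {0, 2, 3, 5, 7, 8, 9, 10, 12, 13}
Step 15: find(5) -> no change; set of 5 is {0, 2, 3, 5, 7, 8, 9, 10, 12, 13}
Step 16: union(10, 6) -> merged; set of 10 now {0, 1, 2, 3, 4, 5, 6, 7, 8, 9, 10, 12, 13}
Set of 10: {0, 1, 2, 3, 4, 5, 6, 7, 8, 9, 10, 12, 13}; 11 is not a member.

Answer: no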